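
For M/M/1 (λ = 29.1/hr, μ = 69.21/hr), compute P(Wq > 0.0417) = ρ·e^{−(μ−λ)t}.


ρ = 29.1/69.21 = 0.4205
P(Wq > t) = ρ·e^{−(μ−λ)t} = 0.4205·e^{−1.6726}
= 0.4205·0.187761 = 0.078946

Final: 0.078946


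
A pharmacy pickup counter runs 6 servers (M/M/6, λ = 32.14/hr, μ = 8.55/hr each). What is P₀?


a = λ/μ = 32.14/8.55 = 3.7591; ρ = a/c = 0.6265
Σ_{k=0}^{5} a^k/k! (terms k=0..5) = 1.00000 + 3.75906 + 7.06528 + 8.85295 + 8.31970 + 6.25486 = 35.25186
Tail: a^6/(6!(1−ρ)) = 2821.49020/(720·0.3735) = 10.49223
P₀ = 1/(35.25186 + 10.49223) = 1/45.74409 = 0.021861

Final: 0.021861


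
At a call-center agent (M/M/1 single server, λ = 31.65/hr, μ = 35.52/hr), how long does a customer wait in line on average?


ρ = 31.65/35.52 = 0.8910
Wq = ρ/(μ−λ) = 0.8910/(35.52 − 31.65) = 0.8910/3.87 = 0.2302 hr

Final: 0.2302 hr


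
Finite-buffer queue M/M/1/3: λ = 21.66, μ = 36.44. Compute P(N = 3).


ρ = λ/μ = 21.66/36.44 = 0.5944
P_K = (1−ρ)ρ^K/(1−ρ^(K+1)) = (0.4056·0.210010)/(1 − 0.124830)
= 0.085180/0.875170 = 0.097329

Final: 0.097329


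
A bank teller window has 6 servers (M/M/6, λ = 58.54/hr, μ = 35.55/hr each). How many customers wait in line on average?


a = λ/μ = 1.6467; ρ = a/6 = 0.2744
P₀ = 0.192599
Lq = P₀·a^c·ρ / (c!·(1−ρ)²) = 0.192599·19.93787·0.2744/(720·0.52642)
= 0.002781

Final: 0.002781


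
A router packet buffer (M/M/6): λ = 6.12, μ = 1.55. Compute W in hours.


a = 3.9484; ρ = 0.6581; P₀ = 0.017694
Lq = P₀·a^c·ρ/(c!(1−ρ)²) = 0.52408
Wq = Lq/λ = 0.52408/6.12 = 0.08563 hr
W = Wq + 1/μ = 0.08563 + 0.64516 = 0.73079 hr

Final: 0.73079 hr


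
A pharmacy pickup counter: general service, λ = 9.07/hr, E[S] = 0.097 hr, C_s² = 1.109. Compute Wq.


ρ = λ·E[S] = 9.07·0.097 = 0.8798
E[S²] = E[S]²(1+C_s²) = 0.097²·(1+1.109) = 0.019844
Wq = λ·E[S²]/(2(1−ρ)) = 9.07·0.019844/(2·0.1202) = 0.74861 hr

Final: 0.74861 hr


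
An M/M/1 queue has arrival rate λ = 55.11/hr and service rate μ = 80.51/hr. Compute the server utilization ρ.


ρ = λ/μ = 55.11/80.51 = 0.6845

Final: 0.6845


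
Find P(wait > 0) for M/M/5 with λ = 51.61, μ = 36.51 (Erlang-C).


a = λ/μ = 1.4136; ρ = a/5 = 0.2827
P₀ = 0.242989 (from M/M/c formula)
C(c,a) = [a^c/(c!(1−ρ))]·P₀ = [5.64430/(120·0.7173)]·0.242989
= 0.06558·0.242989 = 0.015934

Final: 0.015934


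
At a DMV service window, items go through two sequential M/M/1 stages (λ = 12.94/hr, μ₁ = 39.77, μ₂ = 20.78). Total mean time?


Each node sees arrival rate λ = 12.94/hr (tandem ⇒ throughput preserved).
W₁ = 1/(μ₁−λ) = 1/(39.77−12.94) = 0.03727 hr
W₂ = 1/(μ₂−λ) = 1/(20.78−12.94) = 0.12755 hr
W_total = W₁ + W₂ = 0.03727 + 0.12755 = 0.16482 hr

Final: 0.16482 hr


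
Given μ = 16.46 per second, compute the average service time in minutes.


Mean service time = 1/μ = 1/16.46 second = 0.06075 second
In minutes: 0.06075 × 0.0166667 = 0.001013 min

Final: 0.001013 min


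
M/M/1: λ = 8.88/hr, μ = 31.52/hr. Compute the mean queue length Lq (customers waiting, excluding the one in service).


ρ = 8.88/31.52 = 0.2817
Lq = ρ²/(1−ρ) = 0.07937/0.7183 = 0.1105

Final: 0.1105


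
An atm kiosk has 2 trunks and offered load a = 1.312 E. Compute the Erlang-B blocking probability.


B(c,a) = (a^c/c!) / Σ_{k=0}^{c} a^k/k!
a^2/2! = 0.860672
Σ terms (k=0..2): 1.00000 + 1.31200 + 0.86067 = 3.172672
B = 0.860672/3.172672 = 0.271277

Final: 0.271277


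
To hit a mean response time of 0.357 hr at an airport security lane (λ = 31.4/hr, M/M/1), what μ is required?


W = 1/(μ−λ) ⇒ μ − λ = 1/W = 1/0.357 = 2.8011
μ = λ + 1/W = 31.4 + 2.8011 = 34.2011 per hr

Final: 34.2011 /hr


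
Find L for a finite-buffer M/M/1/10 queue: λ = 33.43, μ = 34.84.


ρ = 33.43/34.84 = 0.9595
L = ρ[1 − (K+1)ρ^K + Kρ^(K+1)] / [(1−ρ)(1−ρ^(K+1))]
Numerator: 0.9595·(1 − 11·0.661580 + 10·0.634805) = 0.067814
Denominator: (0.04047)·(0.365195) = 0.014780
L = 0.067814/0.014780 = 4.5883

Final: 4.5883


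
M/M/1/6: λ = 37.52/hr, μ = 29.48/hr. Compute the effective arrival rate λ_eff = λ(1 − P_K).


ρ = 1.2727; P_K = (1−ρ)ρ^6/(1−ρ^7) = 0.262883
λ_eff = λ(1 − P_K) = 37.52·(1 − 0.262883) = 37.52·0.737117 = 27.6566 /hr

Final: 27.6566 /hr


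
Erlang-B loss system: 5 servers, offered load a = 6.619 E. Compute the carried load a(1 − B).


B(5,6.619) = 0.401481 (Erlang-B)
Carried load = a(1 − B) = 6.619·(1 − 0.401481) = 6.619·0.598519 = 3.9616 E

Final: 3.9616 Erlangs


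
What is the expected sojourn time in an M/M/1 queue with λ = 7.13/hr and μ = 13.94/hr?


W = 1/(μ−λ) = 1/(13.94 − 7.13) = 1/6.81 = 0.1468 hr

Final: 0.1468 hr


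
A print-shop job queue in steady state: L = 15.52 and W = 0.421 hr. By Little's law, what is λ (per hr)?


λ = L/W = 15.52/0.421 = 36.8646 /hr

Final: 36.8646 /hr


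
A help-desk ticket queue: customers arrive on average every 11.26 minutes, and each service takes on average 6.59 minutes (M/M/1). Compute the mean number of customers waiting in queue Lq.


λ = 60/11.26 = 5.3286 /hr
μ = 60/6.59 = 9.1047 /hr
ρ = λ/μ = 5.3286/9.1047 = 0.5853
Lq = ρ²/(1−ρ) = 0.3425/0.4147 = 0.8259

Final: 0.8259


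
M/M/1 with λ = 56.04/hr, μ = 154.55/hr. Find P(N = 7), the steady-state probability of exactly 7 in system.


ρ = 56.04/154.55 = 0.3626
P_n = (1−ρ)·ρ^n = (1 − 0.3626)·0.3626^7 = 0.6374·0.0008241 = 0.0005253

Final: 0.0005253


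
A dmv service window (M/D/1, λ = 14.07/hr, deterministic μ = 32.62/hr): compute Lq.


ρ = 14.07/32.62 = 0.4313
M/D/1: Lq = ρ²/(2(1−ρ)) = 0.1860/(2·0.5687) = 0.16358

Final: 0.16358


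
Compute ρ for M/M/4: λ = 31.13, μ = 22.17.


ρ = λ/(cμ) = 31.13/(4·22.17) = 31.13/88.68 = 0.3510

Final: 0.3510


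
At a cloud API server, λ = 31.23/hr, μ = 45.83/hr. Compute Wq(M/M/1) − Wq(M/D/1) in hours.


ρ = 31.23/45.83 = 0.6814
Wq(M/M/1) = ρ/(μ−λ) = 0.6814/14.60 = 0.04667 hr
Wq(M/D/1) = ρ/(2(μ−λ)) = 0.02334 hr
Savings = 0.04667 − 0.02334 = 0.02334 hr

Final: 0.02334 hr


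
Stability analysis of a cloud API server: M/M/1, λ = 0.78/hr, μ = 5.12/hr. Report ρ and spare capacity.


Total capacity cμ = 1·5.12 = 5.12/hr
ρ = λ/(cμ) = 0.78/5.12 = 0.1523
Stable ⇔ ρ < 1: YES
Spare capacity = cμ − λ = 5.12 − 0.78 = 4.34/hr

Final: ρ = 0.1523; stable; margin = 4.34/hr


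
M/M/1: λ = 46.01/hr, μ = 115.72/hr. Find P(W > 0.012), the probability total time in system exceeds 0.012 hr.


W ~ Exponential(μ−λ) for M/M/1.
μ − λ = 115.72 − 46.01 = 69.7100
P(W > t) = e^{−(μ−λ)t} = e^{−0.8365} = 0.433215

Final: 0.433215


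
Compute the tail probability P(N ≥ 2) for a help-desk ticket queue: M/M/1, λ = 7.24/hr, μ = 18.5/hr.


ρ = 7.24/18.5 = 0.3914
P(N ≥ n) = ρ^n = 0.3914^2 = 0.153156

Final: 0.153156


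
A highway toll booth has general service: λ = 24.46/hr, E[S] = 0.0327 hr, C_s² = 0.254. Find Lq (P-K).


ρ = λ·E[S] = 24.46·0.0327 = 0.7998
Lq = ρ²(1+C_s²)/(2(1−ρ)) = 0.6397·(1+0.254)/(2·0.2002)
= 0.6397·1.2540/0.4003 = 2.00402

Final: 2.00402


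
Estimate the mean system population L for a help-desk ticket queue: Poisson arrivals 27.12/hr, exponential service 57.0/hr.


ρ = λ/μ = 27.12/57.0 = 0.4758
L = ρ/(1−ρ) = 0.4758/(1 − 0.4758) = 0.4758/0.5242 = 0.9076

Final: 0.9076


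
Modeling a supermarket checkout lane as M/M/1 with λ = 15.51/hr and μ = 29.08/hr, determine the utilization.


ρ = λ/μ = 15.51/29.08 = 0.5334

Final: 0.5334


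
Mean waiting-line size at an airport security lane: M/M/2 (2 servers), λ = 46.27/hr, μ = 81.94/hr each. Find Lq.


a = λ/μ = 0.5647; ρ = a/2 = 0.2823
P₀ = 0.559648
Lq = P₀·a^c·ρ / (c!·(1−ρ)²) = 0.559648·0.31887·0.2823/(2·0.51503)
= 0.04891

Final: 0.04891


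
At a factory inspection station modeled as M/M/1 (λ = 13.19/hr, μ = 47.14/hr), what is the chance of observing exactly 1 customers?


ρ = 13.19/47.14 = 0.2798
P_n = (1−ρ)·ρ^n = (1 − 0.2798)·0.2798^1 = 0.7202·0.279805 = 0.201514

Final: 0.201514


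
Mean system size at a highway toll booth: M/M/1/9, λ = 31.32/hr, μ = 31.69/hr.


ρ = 31.32/31.69 = 0.9883
L = ρ[1 − (K+1)ρ^K + Kρ^(K+1)] / [(1−ρ)(1−ρ^(K+1))]
Numerator: 0.9883·(1 − 10·0.899696 + 9·0.889191) = 0.005697
Denominator: (0.01168)·(0.110809) = 0.001294
L = 0.005697/0.001294 = 4.4031

Final: 4.4031


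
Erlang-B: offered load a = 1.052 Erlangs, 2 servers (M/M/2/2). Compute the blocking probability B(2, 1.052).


B(c,a) = (a^c/c!) / Σ_{k=0}^{c} a^k/k!
a^2/2! = 0.553352
Σ terms (k=0..2): 1.00000 + 1.05200 + 0.55335 = 2.605352
B = 0.553352/2.605352 = 0.212390

Final: 0.212390


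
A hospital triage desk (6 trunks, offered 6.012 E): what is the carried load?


B(6,6.012) = 0.265764 (Erlang-B)
Carried load = a(1 − B) = 6.012·(1 − 0.265764) = 6.012·0.734236 = 4.4142 E

Final: 4.4142 Erlangs


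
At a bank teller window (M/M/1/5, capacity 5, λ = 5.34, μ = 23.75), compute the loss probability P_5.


ρ = λ/μ = 5.34/23.75 = 0.2248
P_K = (1−ρ)ρ^K/(1−ρ^(K+1)) = (0.7752·0.0005746)/(1 − 0.0001292)
= 0.0004454/0.999871 = 0.0004455

Final: 0.0004455


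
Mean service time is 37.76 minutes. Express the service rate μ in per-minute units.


μ = 1/(service time) in consistent units.
1 minute = 1 min, so μ = 1/37.76 = 0.02648 per minute

Final: 0.02648 /min


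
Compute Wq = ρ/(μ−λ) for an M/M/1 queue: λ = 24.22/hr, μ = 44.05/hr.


ρ = 24.22/44.05 = 0.5498
Wq = ρ/(μ−λ) = 0.5498/(44.05 − 24.22) = 0.5498/19.83 = 0.02773 hr

Final: 0.02773 hr


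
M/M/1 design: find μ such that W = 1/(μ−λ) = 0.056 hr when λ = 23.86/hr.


W = 1/(μ−λ) ⇒ μ − λ = 1/W = 1/0.056 = 17.8571
μ = λ + 1/W = 23.86 + 17.8571 = 41.7171 per hr

Final: 41.7171 /hr


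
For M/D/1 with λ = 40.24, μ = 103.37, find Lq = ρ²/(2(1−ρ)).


ρ = 40.24/103.37 = 0.3893
M/D/1: Lq = ρ²/(2(1−ρ)) = 0.1515/(2·0.6107) = 0.12407

Final: 0.12407


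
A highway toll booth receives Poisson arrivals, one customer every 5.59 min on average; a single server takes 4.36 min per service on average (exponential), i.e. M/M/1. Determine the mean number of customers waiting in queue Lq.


λ = 60/5.59 = 10.7335 /hr
μ = 60/4.36 = 13.7615 /hr
ρ = λ/μ = 10.7335/13.7615 = 0.7800
Lq = ρ²/(1−ρ) = 0.6083/0.2200 = 2.7648

Final: 2.7648


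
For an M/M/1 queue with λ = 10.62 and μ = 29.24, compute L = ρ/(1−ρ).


ρ = λ/μ = 10.62/29.24 = 0.3632
L = ρ/(1−ρ) = 0.3632/(1 − 0.3632) = 0.3632/0.6368 = 0.5704

Final: 0.5704


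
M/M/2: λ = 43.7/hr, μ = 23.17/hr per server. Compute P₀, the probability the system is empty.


a = λ/μ = 43.7/23.17 = 1.8861; ρ = a/c = 0.9430
Σ_{k=0}^{1} a^k/k! (terms k=0..1) = 1.00000 + 1.88606 = 2.88606
Tail: a^2/(2!(1−ρ)) = 3.55722/(2·0.05697) = 31.22000
P₀ = 1/(2.88606 + 31.22000) = 1/34.10606 = 0.029320

Final: 0.029320


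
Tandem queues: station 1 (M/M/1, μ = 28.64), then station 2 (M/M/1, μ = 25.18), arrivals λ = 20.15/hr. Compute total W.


Each node sees arrival rate λ = 20.15/hr (tandem ⇒ throughput preserved).
W₁ = 1/(μ₁−λ) = 1/(28.64−20.15) = 0.11779 hr
W₂ = 1/(μ₂−λ) = 1/(25.18−20.15) = 0.19881 hr
W_total = W₁ + W₂ = 0.11779 + 0.19881 = 0.31659 hr

Final: 0.31659 hr


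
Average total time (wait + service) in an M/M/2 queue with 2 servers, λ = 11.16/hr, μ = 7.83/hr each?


a = 1.4253; ρ = 0.7126; P₀ = 0.167785
Lq = P₀·a^c·ρ/(c!(1−ρ)²) = 1.47082
Wq = Lq/λ = 1.47082/11.16 = 0.13179 hr
W = Wq + 1/μ = 0.13179 + 0.12771 = 0.25951 hr

Final: 0.25951 hr


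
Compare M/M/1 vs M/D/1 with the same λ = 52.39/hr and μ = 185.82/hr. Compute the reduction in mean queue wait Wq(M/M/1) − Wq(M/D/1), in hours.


ρ = 52.39/185.82 = 0.2819
Wq(M/M/1) = ρ/(μ−λ) = 0.2819/133.43 = 0.002113 hr
Wq(M/D/1) = ρ/(2(μ−λ)) = 0.001057 hr
Savings = 0.002113 − 0.001057 = 0.001057 hr

Final: 0.001057 hr


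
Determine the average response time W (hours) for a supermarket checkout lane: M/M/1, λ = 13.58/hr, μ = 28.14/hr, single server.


W = 1/(μ−λ) = 1/(28.14 − 13.58) = 1/14.56 = 0.06868 hr

Final: 0.06868 hr


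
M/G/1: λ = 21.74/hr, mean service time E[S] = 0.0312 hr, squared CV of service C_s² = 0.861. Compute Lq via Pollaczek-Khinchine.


ρ = λ·E[S] = 21.74·0.0312 = 0.6783
Lq = ρ²(1+C_s²)/(2(1−ρ)) = 0.4601·(1+0.861)/(2·0.3217)
= 0.4601·1.8610/0.6434 = 1.33069

Final: 1.33069


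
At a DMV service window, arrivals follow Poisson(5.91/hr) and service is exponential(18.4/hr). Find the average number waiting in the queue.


ρ = 5.91/18.4 = 0.3212
Lq = ρ²/(1−ρ) = 0.1032/0.6788 = 0.1520

Final: 0.1520


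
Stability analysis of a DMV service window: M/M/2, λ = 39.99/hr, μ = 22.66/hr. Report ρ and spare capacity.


Total capacity cμ = 2·22.66 = 45.32/hr
ρ = λ/(cμ) = 39.99/45.32 = 0.8824
Stable ⇔ ρ < 1: YES
Spare capacity = cμ − λ = 45.32 − 39.99 = 5.33/hr

Final: ρ = 0.8824; stable; margin = 5.33/hr


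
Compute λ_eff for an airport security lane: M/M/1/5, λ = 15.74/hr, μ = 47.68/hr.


ρ = 0.3301; P_K = (1−ρ)ρ^5/(1−ρ^6) = 0.002630
λ_eff = λ(1 − P_K) = 15.74·(1 − 0.002630) = 15.74·0.997370 = 15.6986 /hr

Final: 15.6986 /hr


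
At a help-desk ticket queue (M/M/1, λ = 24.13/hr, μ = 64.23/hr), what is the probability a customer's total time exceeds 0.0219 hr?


W ~ Exponential(μ−λ) for M/M/1.
μ − λ = 64.23 − 24.13 = 40.1000
P(W > t) = e^{−(μ−λ)t} = e^{−0.8782} = 0.415534

Final: 0.415534


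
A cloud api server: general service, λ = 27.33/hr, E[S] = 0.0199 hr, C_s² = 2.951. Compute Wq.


ρ = λ·E[S] = 27.33·0.0199 = 0.5439
E[S²] = E[S]²(1+C_s²) = 0.0199²·(1+2.951) = 0.001565
Wq = λ·E[S²]/(2(1−ρ)) = 27.33·0.001565/(2·0.4561) = 0.04687 hr

Final: 0.04687 hr


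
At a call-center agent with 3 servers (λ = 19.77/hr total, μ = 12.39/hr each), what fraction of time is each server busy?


ρ = λ/(cμ) = 19.77/(3·12.39) = 19.77/37.17 = 0.5319

Final: 0.5319


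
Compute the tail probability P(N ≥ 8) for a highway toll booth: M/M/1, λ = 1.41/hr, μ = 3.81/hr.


ρ = 1.41/3.81 = 0.3701
P(N ≥ n) = ρ^n = 0.3701^8 = 0.0003518

Final: 0.0003518


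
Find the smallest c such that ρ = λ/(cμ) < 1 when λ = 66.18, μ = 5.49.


Stability requires cμ > λ ⇔ c > λ/μ.
λ/μ = 66.18/5.49 = 12.0546
Minimum integer c = ⌊12.0546⌋ + 1 = 13
Check: 13·5.49 = 71.37 > 66.18, while 12·5.49 = 65.88 ≤ 66.18

Final: 13 servers


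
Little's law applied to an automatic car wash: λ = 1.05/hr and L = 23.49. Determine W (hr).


W = L/λ = 23.49/1.05 = 22.3714 hr

Final: 22.3714 hr


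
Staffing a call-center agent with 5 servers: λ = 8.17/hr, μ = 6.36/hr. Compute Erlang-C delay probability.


a = λ/μ = 1.2846; ρ = a/5 = 0.2569
P₀ = 0.276574 (from M/M/c formula)
C(c,a) = [a^c/(c!(1−ρ))]·P₀ = [3.49804/(120·0.7431)]·0.276574
= 0.03923·0.276574 = 0.010850

Final: 0.010850


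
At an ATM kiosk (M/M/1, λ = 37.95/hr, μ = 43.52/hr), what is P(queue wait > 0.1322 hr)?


ρ = 37.95/43.52 = 0.8720
P(Wq > t) = ρ·e^{−(μ−λ)t} = 0.8720·e^{−0.7364}
= 0.8720·0.478857 = 0.417569

Final: 0.417569


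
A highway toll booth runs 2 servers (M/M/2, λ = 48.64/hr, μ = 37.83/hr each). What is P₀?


a = λ/μ = 48.64/37.83 = 1.2858; ρ = a/c = 0.6429
Σ_{k=0}^{1} a^k/k! (terms k=0..1) = 1.00000 + 1.28575 = 2.28575
Tail: a^2/(2!(1−ρ)) = 1.65316/(2·0.3571) = 2.31454
P₀ = 1/(2.28575 + 2.31454) = 1/4.60030 = 0.217377

Final: 0.217377


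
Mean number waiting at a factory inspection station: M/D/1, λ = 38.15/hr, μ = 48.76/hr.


ρ = 38.15/48.76 = 0.7824
M/D/1: Lq = ρ²/(2(1−ρ)) = 0.6122/(2·0.2176) = 1.40663

Final: 1.40663


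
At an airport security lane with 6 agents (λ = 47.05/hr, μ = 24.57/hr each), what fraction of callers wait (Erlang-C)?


a = λ/μ = 1.9149; ρ = a/6 = 0.3192
P₀ = 0.147184 (from M/M/c formula)
C(c,a) = [a^c/(c!(1−ρ))]·P₀ = [49.30907/(720·0.6808)]·0.147184
= 0.10059·0.147184 = 0.014805

Final: 0.014805


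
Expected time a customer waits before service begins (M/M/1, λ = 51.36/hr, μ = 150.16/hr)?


ρ = 51.36/150.16 = 0.3420
Wq = ρ/(μ−λ) = 0.3420/(150.16 − 51.36) = 0.3420/98.80 = 0.003462 hr

Final: 0.003462 hr


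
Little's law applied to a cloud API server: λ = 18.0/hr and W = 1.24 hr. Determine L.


L = λW = 18.0·1.24 = 22.3200

Final: 22.3200


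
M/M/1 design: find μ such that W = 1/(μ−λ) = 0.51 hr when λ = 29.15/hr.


W = 1/(μ−λ) ⇒ μ − λ = 1/W = 1/0.51 = 1.9608
μ = λ + 1/W = 29.15 + 1.9608 = 31.1108 per hr

Final: 31.1108 /hr


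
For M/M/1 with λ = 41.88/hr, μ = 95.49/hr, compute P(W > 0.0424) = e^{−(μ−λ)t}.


W ~ Exponential(μ−λ) for M/M/1.
μ − λ = 95.49 − 41.88 = 53.6100
P(W > t) = e^{−(μ−λ)t} = e^{−2.2731} = 0.102996

Final: 0.102996


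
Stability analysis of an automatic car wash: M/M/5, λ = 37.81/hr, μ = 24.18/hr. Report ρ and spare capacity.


Total capacity cμ = 5·24.18 = 120.90/hr
ρ = λ/(cμ) = 37.81/120.90 = 0.3127
Stable ⇔ ρ < 1: YES
Spare capacity = cμ − λ = 120.90 − 37.81 = 83.09/hr

Final: ρ = 0.3127; stable; margin = 83.09/hr


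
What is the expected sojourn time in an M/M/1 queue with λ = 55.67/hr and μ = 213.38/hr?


W = 1/(μ−λ) = 1/(213.38 − 55.67) = 1/157.71 = 0.006341 hr

Final: 0.006341 hr


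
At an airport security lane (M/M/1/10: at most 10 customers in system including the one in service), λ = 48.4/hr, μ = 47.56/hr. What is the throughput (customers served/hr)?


ρ = 1.0177; P_K = (1−ρ)ρ^10/(1−ρ^11) = 0.099074
λ_eff = λ(1 − P_K) = 48.4·(1 − 0.099074) = 48.4·0.900926 = 43.6048 /hr

Final: 43.6048 /hr


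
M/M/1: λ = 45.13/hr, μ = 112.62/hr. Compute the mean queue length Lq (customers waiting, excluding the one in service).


ρ = 45.13/112.62 = 0.4007
Lq = ρ²/(1−ρ) = 0.1606/0.5993 = 0.2680

Final: 0.2680


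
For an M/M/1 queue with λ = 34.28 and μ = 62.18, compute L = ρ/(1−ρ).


ρ = λ/μ = 34.28/62.18 = 0.5513
L = ρ/(1−ρ) = 0.5513/(1 − 0.5513) = 0.5513/0.4487 = 1.2287

Final: 1.2287


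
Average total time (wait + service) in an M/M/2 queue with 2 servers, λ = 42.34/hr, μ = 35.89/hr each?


a = 1.1797; ρ = 0.5899; P₀ = 0.257974
Lq = P₀·a^c·ρ/(c!(1−ρ)²) = 0.62948
Wq = Lq/λ = 0.62948/42.34 = 0.01487 hr
W = Wq + 1/μ = 0.01487 + 0.02786 = 0.04273 hr

Final: 0.04273 hr


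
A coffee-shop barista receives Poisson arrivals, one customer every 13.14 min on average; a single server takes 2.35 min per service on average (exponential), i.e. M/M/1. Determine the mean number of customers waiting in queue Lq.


λ = 60/13.14 = 4.5662 /hr
μ = 60/2.35 = 25.5319 /hr
ρ = λ/μ = 4.5662/25.5319 = 0.1788
Lq = ρ²/(1−ρ) = 0.03198/0.8212 = 0.03895

Final: 0.03895


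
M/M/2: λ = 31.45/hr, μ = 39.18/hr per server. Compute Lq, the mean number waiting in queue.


a = λ/μ = 0.8027; ρ = a/2 = 0.4014
P₀ = 0.427192
Lq = P₀·a^c·ρ / (c!·(1−ρ)²) = 0.427192·0.64434·0.4014/(2·0.35838)
= 0.15413

Final: 0.15413


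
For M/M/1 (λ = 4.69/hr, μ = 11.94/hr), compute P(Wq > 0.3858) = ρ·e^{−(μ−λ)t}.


ρ = 4.69/11.94 = 0.3928
P(Wq > t) = ρ·e^{−(μ−λ)t} = 0.3928·e^{−2.7970}
= 0.3928·0.060990 = 0.023957

Final: 0.023957


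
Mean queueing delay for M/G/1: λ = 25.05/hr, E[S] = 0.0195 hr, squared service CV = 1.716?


ρ = λ·E[S] = 25.05·0.0195 = 0.4885
E[S²] = E[S]²(1+C_s²) = 0.0195²·(1+1.716) = 0.001033
Wq = λ·E[S²]/(2(1−ρ)) = 25.05·0.001033/(2·0.5115) = 0.02529 hr

Final: 0.02529 hr


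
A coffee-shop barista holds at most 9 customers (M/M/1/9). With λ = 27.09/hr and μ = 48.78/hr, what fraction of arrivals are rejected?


ρ = λ/μ = 27.09/48.78 = 0.5554
P_K = (1−ρ)ρ^K/(1−ρ^(K+1)) = (0.4446·0.005025)/(1 − 0.002790)
= 0.002234/0.997210 = 0.002240

Final: 0.002240


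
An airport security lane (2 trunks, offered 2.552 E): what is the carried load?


B(2,2.552) = 0.478288 (Erlang-B)
Carried load = a(1 − B) = 2.552·(1 − 0.478288) = 2.552·0.521712 = 1.3314 E

Final: 1.3314 Erlangs


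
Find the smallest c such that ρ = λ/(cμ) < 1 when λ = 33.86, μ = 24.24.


Stability requires cμ > λ ⇔ c > λ/μ.
λ/μ = 33.86/24.24 = 1.3969
Minimum integer c = ⌊1.3969⌋ + 1 = 2
Check: 2·24.24 = 48.48 > 33.86, while 1·24.24 = 24.24 ≤ 33.86

Final: 2 servers


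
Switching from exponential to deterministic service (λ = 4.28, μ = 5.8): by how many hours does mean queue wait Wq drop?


ρ = 4.28/5.8 = 0.7379
Wq(M/M/1) = ρ/(μ−λ) = 0.7379/1.52 = 0.48548 hr
Wq(M/D/1) = ρ/(2(μ−λ)) = 0.24274 hr
Savings = 0.48548 − 0.24274 = 0.24274 hr

Final: 0.24274 hr


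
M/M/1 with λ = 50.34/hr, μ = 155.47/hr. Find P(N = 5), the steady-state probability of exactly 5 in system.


ρ = 50.34/155.47 = 0.3238
P_n = (1−ρ)·ρ^n = (1 − 0.3238)·0.3238^5 = 0.6762·0.003559 = 0.002407

Final: 0.002407


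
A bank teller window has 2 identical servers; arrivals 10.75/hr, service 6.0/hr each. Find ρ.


ρ = λ/(cμ) = 10.75/(2·6.0) = 10.75/12.00 = 0.8958

Final: 0.8958


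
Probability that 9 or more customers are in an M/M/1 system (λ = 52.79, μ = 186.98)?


ρ = 52.79/186.98 = 0.2823
P(N ≥ n) = ρ^n = 0.2823^9 = 0.00001140

Final: 0.00001140


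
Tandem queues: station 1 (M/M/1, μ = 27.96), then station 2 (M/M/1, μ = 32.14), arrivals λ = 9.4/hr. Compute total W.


Each node sees arrival rate λ = 9.4/hr (tandem ⇒ throughput preserved).
W₁ = 1/(μ₁−λ) = 1/(27.96−9.4) = 0.05388 hr
W₂ = 1/(μ₂−λ) = 1/(32.14−9.4) = 0.04398 hr
W_total = W₁ + W₂ = 0.05388 + 0.04398 = 0.09785 hr

Final: 0.09785 hr


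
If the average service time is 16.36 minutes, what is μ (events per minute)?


μ = 1/(service time) in consistent units.
1 minute = 1 min, so μ = 1/16.36 = 0.06112 per minute

Final: 0.06112 /min


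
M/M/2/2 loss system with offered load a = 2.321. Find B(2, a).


B(c,a) = (a^c/c!) / Σ_{k=0}^{c} a^k/k!
a^2/2! = 2.693521
Σ terms (k=0..2): 1.00000 + 2.32100 + 2.69352 = 6.014521
B = 2.693521/6.014521 = 0.447836

Final: 0.447836


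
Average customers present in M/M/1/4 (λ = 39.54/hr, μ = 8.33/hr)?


ρ = 39.54/8.33 = 4.7467
L = ρ[1 − (K+1)ρ^K + Kρ^(K+1)] / [(1−ρ)(1−ρ^(K+1))]
Numerator: 4.7467·(1 − 5·507.652646 + 4·2409.674145) = 33708.364302
Denominator: (-3.7467)·(-2408.674145) = 9024.576239
L = 33708.364302/9024.576239 = 3.7352

Final: 3.7352


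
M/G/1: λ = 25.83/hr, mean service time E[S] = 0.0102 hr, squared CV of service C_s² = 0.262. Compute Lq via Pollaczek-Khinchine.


ρ = λ·E[S] = 25.83·0.0102 = 0.2635
Lq = ρ²(1+C_s²)/(2(1−ρ)) = 0.06941·(1+0.262)/(2·0.7365)
= 0.06941·1.2620/1.4731 = 0.05947

Final: 0.05947


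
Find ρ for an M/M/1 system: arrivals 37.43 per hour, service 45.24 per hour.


ρ = λ/μ = 37.43/45.24 = 0.8274

Final: 0.8274


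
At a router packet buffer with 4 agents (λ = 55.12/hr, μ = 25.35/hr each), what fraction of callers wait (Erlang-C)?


a = λ/μ = 2.1744; ρ = a/4 = 0.5436
P₀ = 0.107617 (from M/M/c formula)
C(c,a) = [a^c/(c!(1−ρ))]·P₀ = [22.35244/(24·0.4564)]·0.107617
= 2.04060·0.107617 = 0.219603

Final: 0.219603


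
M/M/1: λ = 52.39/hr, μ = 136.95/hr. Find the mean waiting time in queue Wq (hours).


ρ = 52.39/136.95 = 0.3825
Wq = ρ/(μ−λ) = 0.3825/(136.95 − 52.39) = 0.3825/84.56 = 0.004524 hr

Final: 0.004524 hr


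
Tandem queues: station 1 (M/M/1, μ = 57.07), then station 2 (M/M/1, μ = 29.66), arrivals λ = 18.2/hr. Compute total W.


Each node sees arrival rate λ = 18.2/hr (tandem ⇒ throughput preserved).
W₁ = 1/(μ₁−λ) = 1/(57.07−18.2) = 0.02573 hr
W₂ = 1/(μ₂−λ) = 1/(29.66−18.2) = 0.08726 hr
W_total = W₁ + W₂ = 0.02573 + 0.08726 = 0.11299 hr

Final: 0.11299 hr


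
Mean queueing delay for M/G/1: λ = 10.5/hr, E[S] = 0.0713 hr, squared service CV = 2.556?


ρ = λ·E[S] = 10.5·0.0713 = 0.7487
E[S²] = E[S]²(1+C_s²) = 0.0713²·(1+2.556) = 0.018078
Wq = λ·E[S²]/(2(1−ρ)) = 10.5·0.018078/(2·0.2513) = 0.37759 hr

Final: 0.37759 hr


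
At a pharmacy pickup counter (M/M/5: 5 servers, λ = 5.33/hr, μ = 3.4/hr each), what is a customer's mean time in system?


a = 1.5676; ρ = 0.3135; P₀ = 0.208114
Lq = P₀·a^c·ρ/(c!(1−ρ)²) = 0.01092
Wq = Lq/λ = 0.01092/5.33 = 0.002050 hr
W = Wq + 1/μ = 0.002050 + 0.29412 = 0.29617 hr

Final: 0.29617 hr


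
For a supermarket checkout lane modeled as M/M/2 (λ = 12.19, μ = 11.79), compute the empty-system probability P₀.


a = λ/μ = 12.19/11.79 = 1.0339; ρ = a/c = 0.5170
Σ_{k=0}^{1} a^k/k! (terms k=0..1) = 1.00000 + 1.03393 = 2.03393
Tail: a^2/(2!(1−ρ)) = 1.06901/(2·0.4830) = 1.10655
P₀ = 1/(2.03393 + 1.10655) = 1/3.14047 = 0.318423

Final: 0.318423


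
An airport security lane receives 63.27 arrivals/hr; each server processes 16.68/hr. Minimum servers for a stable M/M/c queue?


Stability requires cμ > λ ⇔ c > λ/μ.
λ/μ = 63.27/16.68 = 3.7932
Minimum integer c = ⌊3.7932⌋ + 1 = 4
Check: 4·16.68 = 66.72 > 63.27, while 3·16.68 = 50.04 ≤ 63.27

Final: 4 servers


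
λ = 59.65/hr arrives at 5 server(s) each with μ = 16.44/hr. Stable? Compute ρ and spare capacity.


Total capacity cμ = 5·16.44 = 82.20/hr
ρ = λ/(cμ) = 59.65/82.20 = 0.7257
Stable ⇔ ρ < 1: YES
Spare capacity = cμ − λ = 82.20 − 59.65 = 22.55/hr

Final: ρ = 0.7257; stable; margin = 22.55/hr


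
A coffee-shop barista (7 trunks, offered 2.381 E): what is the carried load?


B(7,2.381) = 0.007984 (Erlang-B)
Carried load = a(1 − B) = 2.381·(1 − 0.007984) = 2.381·0.992016 = 2.3620 E

Final: 2.3620 Erlangs


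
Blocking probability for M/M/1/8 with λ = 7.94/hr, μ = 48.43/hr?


ρ = λ/μ = 7.94/48.43 = 0.1639
P_K = (1−ρ)ρ^K/(1−ρ^(K+1)) = (0.8361·0.0000005220)/(1 − 0.00000008558)
= 0.0000004364/1.000000 = 0.0000004364

Final: 0.0000004364


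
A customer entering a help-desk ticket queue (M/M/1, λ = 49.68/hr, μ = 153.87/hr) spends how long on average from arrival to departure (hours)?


W = 1/(μ−λ) = 1/(153.87 − 49.68) = 1/104.19 = 0.009598 hr

Final: 0.009598 hr


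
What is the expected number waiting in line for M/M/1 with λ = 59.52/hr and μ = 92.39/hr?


ρ = 59.52/92.39 = 0.6442
Lq = ρ²/(1−ρ) = 0.4150/0.3558 = 1.1665

Final: 1.1665


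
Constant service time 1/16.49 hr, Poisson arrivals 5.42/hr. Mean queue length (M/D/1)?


ρ = 5.42/16.49 = 0.3287
M/D/1: Lq = ρ²/(2(1−ρ)) = 0.1080/(2·0.6713) = 0.08046

Final: 0.08046


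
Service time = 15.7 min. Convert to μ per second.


μ = 1/(service time) in consistent units.
1 second = 0.0166667 min, so μ = 0.0166667/15.7 = 0.001062 per second

Final: 0.001062 /sec


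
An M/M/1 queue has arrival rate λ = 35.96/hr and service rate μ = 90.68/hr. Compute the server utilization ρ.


ρ = λ/μ = 35.96/90.68 = 0.3966

Final: 0.3966


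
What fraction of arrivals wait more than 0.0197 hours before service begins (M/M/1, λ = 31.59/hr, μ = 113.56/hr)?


ρ = 31.59/113.56 = 0.2782
P(Wq > t) = ρ·e^{−(μ−λ)t} = 0.2782·e^{−1.6148}
= 0.2782·0.198929 = 0.055338

Final: 0.055338


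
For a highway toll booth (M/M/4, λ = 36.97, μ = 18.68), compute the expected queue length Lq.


a = λ/μ = 1.9791; ρ = a/4 = 0.4948
P₀ = 0.133424
Lq = P₀·a^c·ρ / (c!·(1−ρ)²) = 0.133424·15.34229·0.4948/(24·0.25525)
= 0.16534

Final: 0.16534


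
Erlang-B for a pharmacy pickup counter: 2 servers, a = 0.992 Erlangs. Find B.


B(c,a) = (a^c/c!) / Σ_{k=0}^{c} a^k/k!
a^2/2! = 0.492032
Σ terms (k=0..2): 1.00000 + 0.99200 + 0.49203 = 2.484032
B = 0.492032/2.484032 = 0.198078

Final: 0.198078


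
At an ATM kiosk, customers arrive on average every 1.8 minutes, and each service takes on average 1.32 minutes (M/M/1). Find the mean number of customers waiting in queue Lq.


λ = 60/1.8 = 33.3333 /hr
μ = 60/1.32 = 45.4545 /hr
ρ = λ/μ = 33.3333/45.4545 = 0.7333
Lq = ρ²/(1−ρ) = 0.5378/0.2667 = 2.0167

Final: 2.0167


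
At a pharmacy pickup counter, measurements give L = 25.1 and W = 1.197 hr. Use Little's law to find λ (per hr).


λ = L/W = 25.1/1.197 = 20.9691 /hr

Final: 20.9691 /hr


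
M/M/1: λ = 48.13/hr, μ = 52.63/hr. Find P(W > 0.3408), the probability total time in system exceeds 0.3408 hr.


W ~ Exponential(μ−λ) for M/M/1.
μ − λ = 52.63 − 48.13 = 4.5000
P(W > t) = e^{−(μ−λ)t} = e^{−1.5336} = 0.215758

Final: 0.215758


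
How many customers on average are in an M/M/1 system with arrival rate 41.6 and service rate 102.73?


ρ = λ/μ = 41.6/102.73 = 0.4049
L = ρ/(1−ρ) = 0.4049/(1 − 0.4049) = 0.4049/0.5951 = 0.6805

Final: 0.6805


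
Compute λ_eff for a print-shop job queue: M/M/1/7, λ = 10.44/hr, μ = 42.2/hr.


ρ = 0.2474; P_K = (1−ρ)ρ^7/(1−ρ^8) = 0.00004269
λ_eff = λ(1 − P_K) = 10.44·(1 − 0.00004269) = 10.44·0.999957 = 10.4396 /hr

Final: 10.4396 /hr


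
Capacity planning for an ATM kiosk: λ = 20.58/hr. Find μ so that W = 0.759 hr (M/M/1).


W = 1/(μ−λ) ⇒ μ − λ = 1/W = 1/0.759 = 1.3175
μ = λ + 1/W = 20.58 + 1.3175 = 21.8975 per hr

Final: 21.8975 /hr


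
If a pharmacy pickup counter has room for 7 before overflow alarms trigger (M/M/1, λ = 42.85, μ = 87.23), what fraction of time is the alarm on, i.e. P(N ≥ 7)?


ρ = 42.85/87.23 = 0.4912
P(N ≥ n) = ρ^n = 0.4912^7 = 0.006902

Final: 0.006902


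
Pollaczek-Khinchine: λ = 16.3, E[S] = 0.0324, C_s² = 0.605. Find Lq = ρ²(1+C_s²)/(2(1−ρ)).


ρ = λ·E[S] = 16.3·0.0324 = 0.5281
Lq = ρ²(1+C_s²)/(2(1−ρ)) = 0.2789·(1+0.605)/(2·0.4719)
= 0.2789·1.6050/0.9438 = 0.47433

Final: 0.47433


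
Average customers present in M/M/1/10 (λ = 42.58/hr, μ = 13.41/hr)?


ρ = 42.58/13.41 = 3.1752
L = ρ[1 − (K+1)ρ^K + Kρ^(K+1)] / [(1−ρ)(1−ρ^(K+1))]
Numerator: 3.1752·(1 − 11·104176.267341 + 10·330784.896598) = 6864591.458189
Denominator: (-2.1752)·(-330783.896598) = 719535.142712
L = 6864591.458189/719535.142712 = 9.5403

Final: 9.5403


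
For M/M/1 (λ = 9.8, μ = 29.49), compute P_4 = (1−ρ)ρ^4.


ρ = 9.8/29.49 = 0.3323
P_n = (1−ρ)·ρ^n = (1 − 0.3323)·0.3323^4 = 0.6677·0.012196 = 0.008143

Final: 0.008143


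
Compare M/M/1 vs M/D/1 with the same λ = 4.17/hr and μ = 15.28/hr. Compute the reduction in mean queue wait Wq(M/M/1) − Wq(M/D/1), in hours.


ρ = 4.17/15.28 = 0.2729
Wq(M/M/1) = ρ/(μ−λ) = 0.2729/11.11 = 0.02456 hr
Wq(M/D/1) = ρ/(2(μ−λ)) = 0.01228 hr
Savings = 0.02456 − 0.01228 = 0.01228 hr

Final: 0.01228 hr


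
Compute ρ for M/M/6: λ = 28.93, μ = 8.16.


ρ = λ/(cμ) = 28.93/(6·8.16) = 28.93/48.96 = 0.5909

Final: 0.5909


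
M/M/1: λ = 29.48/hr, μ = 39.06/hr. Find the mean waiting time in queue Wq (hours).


ρ = 29.48/39.06 = 0.7547
Wq = ρ/(μ−λ) = 0.7547/(39.06 − 29.48) = 0.7547/9.58 = 0.07878 hr

Final: 0.07878 hr


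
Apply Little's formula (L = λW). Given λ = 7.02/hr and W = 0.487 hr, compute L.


L = λW = 7.02·0.487 = 3.4187

Final: 3.4187


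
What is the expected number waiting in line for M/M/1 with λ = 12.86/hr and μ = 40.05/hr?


ρ = 12.86/40.05 = 0.3211
Lq = ρ²/(1−ρ) = 0.1031/0.6789 = 0.1519

Final: 0.1519


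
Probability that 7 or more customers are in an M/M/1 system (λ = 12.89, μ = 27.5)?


ρ = 12.89/27.5 = 0.4687
P(N ≥ n) = ρ^n = 0.4687^7 = 0.004971

Final: 0.004971


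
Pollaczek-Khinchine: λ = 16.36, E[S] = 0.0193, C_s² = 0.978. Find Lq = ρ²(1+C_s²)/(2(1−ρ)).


ρ = λ·E[S] = 16.36·0.0193 = 0.3157
Lq = ρ²(1+C_s²)/(2(1−ρ)) = 0.09970·(1+0.978)/(2·0.6843)
= 0.09970·1.9780/1.3685 = 0.14410

Final: 0.14410


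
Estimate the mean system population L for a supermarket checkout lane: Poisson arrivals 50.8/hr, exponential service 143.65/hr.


ρ = λ/μ = 50.8/143.65 = 0.3536
L = ρ/(1−ρ) = 0.3536/(1 − 0.3536) = 0.3536/0.6464 = 0.5471

Final: 0.5471


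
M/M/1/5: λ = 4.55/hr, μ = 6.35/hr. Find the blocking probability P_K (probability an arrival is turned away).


ρ = λ/μ = 4.55/6.35 = 0.7165
P_K = (1−ρ)ρ^K/(1−ρ^(K+1)) = (0.2835·0.188881)/(1 − 0.135340)
= 0.053541/0.864660 = 0.061922

Final: 0.061922


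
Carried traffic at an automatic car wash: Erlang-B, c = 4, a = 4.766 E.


B(4,4.766) = 0.379395 (Erlang-B)
Carried load = a(1 − B) = 4.766·(1 − 0.379395) = 4.766·0.620605 = 2.9578 E

Final: 2.9578 Erlangs


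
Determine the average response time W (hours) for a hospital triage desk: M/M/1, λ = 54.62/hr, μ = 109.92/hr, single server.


W = 1/(μ−λ) = 1/(109.92 − 54.62) = 1/55.30 = 0.01808 hr

Final: 0.01808 hr


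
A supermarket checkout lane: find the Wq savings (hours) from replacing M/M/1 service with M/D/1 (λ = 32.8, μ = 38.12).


ρ = 32.8/38.12 = 0.8604
Wq(M/M/1) = ρ/(μ−λ) = 0.8604/5.32 = 0.16174 hr
Wq(M/D/1) = ρ/(2(μ−λ)) = 0.08087 hr
Savings = 0.16174 − 0.08087 = 0.08087 hr

Final: 0.08087 hr


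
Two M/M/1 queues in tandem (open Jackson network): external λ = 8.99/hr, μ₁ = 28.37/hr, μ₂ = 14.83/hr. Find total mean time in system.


Each node sees arrival rate λ = 8.99/hr (tandem ⇒ throughput preserved).
W₁ = 1/(μ₁−λ) = 1/(28.37−8.99) = 0.05160 hr
W₂ = 1/(μ₂−λ) = 1/(14.83−8.99) = 0.17123 hr
W_total = W₁ + W₂ = 0.05160 + 0.17123 = 0.22283 hr

Final: 0.22283 hr


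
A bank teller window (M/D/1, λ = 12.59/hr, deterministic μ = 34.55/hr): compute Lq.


ρ = 12.59/34.55 = 0.3644
M/D/1: Lq = ρ²/(2(1−ρ)) = 0.1328/(2·0.6356) = 0.10446

Final: 0.10446


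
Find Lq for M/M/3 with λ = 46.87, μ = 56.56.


a = λ/μ = 0.8287; ρ = a/3 = 0.2762
P₀ = 0.434203
Lq = P₀·a^c·ρ / (c!·(1−ρ)²) = 0.434203·0.56906·0.2762/(6·0.52385)
= 0.02171

Final: 0.02171


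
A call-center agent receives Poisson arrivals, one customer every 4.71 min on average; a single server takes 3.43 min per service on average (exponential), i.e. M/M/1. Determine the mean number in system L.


λ = 60/4.71 = 12.7389 /hr
μ = 60/3.43 = 17.4927 /hr
ρ = λ/μ = 12.7389/17.4927 = 0.7282
L = ρ/(1−ρ) = 0.7282/0.2718 = 2.6797

Final: 2.6797


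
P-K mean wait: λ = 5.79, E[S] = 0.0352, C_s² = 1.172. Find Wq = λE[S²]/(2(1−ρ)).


ρ = λ·E[S] = 5.79·0.0352 = 0.2038
E[S²] = E[S]²(1+C_s²) = 0.0352²·(1+1.172) = 0.002691
Wq = λ·E[S²]/(2(1−ρ)) = 5.79·0.002691/(2·0.7962) = 0.009785 hr

Final: 0.009785 hr


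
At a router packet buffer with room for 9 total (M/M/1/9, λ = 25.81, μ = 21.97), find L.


ρ = 25.81/21.97 = 1.1748
L = ρ[1 − (K+1)ρ^K + Kρ^(K+1)] / [(1−ρ)(1−ρ^(K+1))]
Numerator: 1.1748·(1 − 10·4.262079 + 9·5.007022) = 4.044078
Denominator: (-0.1748)·(-4.007022) = 0.700362
L = 4.044078/0.700362 = 5.7743

Final: 5.7743


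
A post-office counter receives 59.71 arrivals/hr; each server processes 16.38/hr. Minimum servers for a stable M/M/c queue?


Stability requires cμ > λ ⇔ c > λ/μ.
λ/μ = 59.71/16.38 = 3.6453
Minimum integer c = ⌊3.6453⌋ + 1 = 4
Check: 4·16.38 = 65.52 > 59.71, while 3·16.38 = 49.14 ≤ 59.71

Final: 4 servers


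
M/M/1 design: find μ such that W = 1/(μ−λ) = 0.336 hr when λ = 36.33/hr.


W = 1/(μ−λ) ⇒ μ − λ = 1/W = 1/0.336 = 2.9762
μ = λ + 1/W = 36.33 + 2.9762 = 39.3062 per hr

Final: 39.3062 /hr


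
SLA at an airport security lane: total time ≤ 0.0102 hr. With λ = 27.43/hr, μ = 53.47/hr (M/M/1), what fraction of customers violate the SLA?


W ~ Exponential(μ−λ) for M/M/1.
μ − λ = 53.47 − 27.43 = 26.0400
P(W > t) = e^{−(μ−λ)t} = e^{−0.2656} = 0.766740

Final: 0.766740


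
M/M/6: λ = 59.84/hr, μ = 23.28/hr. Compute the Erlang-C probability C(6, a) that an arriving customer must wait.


a = λ/μ = 2.5704; ρ = a/6 = 0.4284
P₀ = 0.075990 (from M/M/c formula)
C(c,a) = [a^c/(c!(1−ρ))]·P₀ = [288.43745/(720·0.5716)]·0.075990
= 0.70086·0.075990 = 0.053259

Final: 0.053259


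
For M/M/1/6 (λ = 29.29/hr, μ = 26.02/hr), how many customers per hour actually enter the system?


ρ = 1.1257; P_K = (1−ρ)ρ^6/(1−ρ^7) = 0.198169
λ_eff = λ(1 − P_K) = 29.29·(1 − 0.198169) = 29.29·0.801831 = 23.4856 /hr

Final: 23.4856 /hr


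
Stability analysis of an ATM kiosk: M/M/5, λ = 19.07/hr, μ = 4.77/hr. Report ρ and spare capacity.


Total capacity cμ = 5·4.77 = 23.85/hr
ρ = λ/(cμ) = 19.07/23.85 = 0.7996
Stable ⇔ ρ < 1: YES
Spare capacity = cμ − λ = 23.85 − 19.07 = 4.78/hr

Final: ρ = 0.7996; stable; margin = 4.78/hr


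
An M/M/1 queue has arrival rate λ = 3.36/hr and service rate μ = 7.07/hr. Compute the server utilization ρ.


ρ = λ/μ = 3.36/7.07 = 0.4752

Final: 0.4752


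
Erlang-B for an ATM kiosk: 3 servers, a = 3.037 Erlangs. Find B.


B(c,a) = (a^c/c!) / Σ_{k=0}^{c} a^k/k!
a^3/3! = 4.668562
Σ terms (k=0..3): 1.00000 + 3.03700 + 4.61168 + 4.66856 = 13.317246
B = 4.668562/13.317246 = 0.350565

Final: 0.350565


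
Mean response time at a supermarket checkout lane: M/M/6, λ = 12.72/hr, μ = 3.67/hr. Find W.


a = 3.4659; ρ = 0.5777; P₀ = 0.030036
Lq = P₀·a^c·ρ/(c!(1−ρ)²) = 0.23420
Wq = Lq/λ = 0.23420/12.72 = 0.01841 hr
W = Wq + 1/μ = 0.01841 + 0.27248 = 0.29089 hr

Final: 0.29089 hr


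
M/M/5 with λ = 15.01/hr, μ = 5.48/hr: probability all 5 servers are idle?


a = λ/μ = 15.01/5.48 = 2.7391; ρ = a/c = 0.5478
Σ_{k=0}^{4} a^k/k! (terms k=0..4) = 1.00000 + 2.73905 + 3.75120 + 3.42491 + 2.34525 = 13.26041
Tail: a^5/(5!(1−ρ)) = 154.17028/(120·0.4522) = 2.84118
P₀ = 1/(13.26041 + 2.84118) = 1/16.10159 = 0.062106

Final: 0.062106


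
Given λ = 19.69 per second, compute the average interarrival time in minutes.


Mean interarrival time = 1/λ = 1/19.69 second = 0.05079 second
In minutes: 0.05079 × 0.0166667 = 0.0008465 min

Final: 0.0008465 min


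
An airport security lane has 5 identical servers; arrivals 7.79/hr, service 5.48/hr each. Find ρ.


ρ = λ/(cμ) = 7.79/(5·5.48) = 7.79/27.40 = 0.2843

Final: 0.2843


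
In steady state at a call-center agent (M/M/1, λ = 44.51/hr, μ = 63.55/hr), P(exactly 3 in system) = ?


ρ = 44.51/63.55 = 0.7004
P_n = (1−ρ)·ρ^n = (1 − 0.7004)·0.7004^3 = 0.2996·0.343579 = 0.102938

Final: 0.102938


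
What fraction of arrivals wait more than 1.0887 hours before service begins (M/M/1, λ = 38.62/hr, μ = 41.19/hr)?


ρ = 38.62/41.19 = 0.9376
P(Wq > t) = ρ·e^{−(μ−λ)t} = 0.9376·e^{−2.7980}
= 0.9376·0.060934 = 0.057132

Final: 0.057132


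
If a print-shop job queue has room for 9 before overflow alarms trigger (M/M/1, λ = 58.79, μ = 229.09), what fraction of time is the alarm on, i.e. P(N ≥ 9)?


ρ = 58.79/229.09 = 0.2566
P(N ≥ n) = ρ^n = 0.2566^9 = 0.000004827

Final: 0.000004827


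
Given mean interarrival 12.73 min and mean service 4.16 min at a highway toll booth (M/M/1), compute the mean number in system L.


λ = 60/12.73 = 4.7133 /hr
μ = 60/4.16 = 14.4231 /hr
ρ = λ/μ = 4.7133/14.4231 = 0.3268
L = ρ/(1−ρ) = 0.3268/0.6732 = 0.4854

Final: 0.4854


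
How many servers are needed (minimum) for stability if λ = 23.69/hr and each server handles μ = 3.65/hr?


Stability requires cμ > λ ⇔ c > λ/μ.
λ/μ = 23.69/3.65 = 6.4904
Minimum integer c = ⌊6.4904⌋ + 1 = 7
Check: 7·3.65 = 25.55 > 23.69, while 6·3.65 = 21.90 ≤ 23.69

Final: 7 servers
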